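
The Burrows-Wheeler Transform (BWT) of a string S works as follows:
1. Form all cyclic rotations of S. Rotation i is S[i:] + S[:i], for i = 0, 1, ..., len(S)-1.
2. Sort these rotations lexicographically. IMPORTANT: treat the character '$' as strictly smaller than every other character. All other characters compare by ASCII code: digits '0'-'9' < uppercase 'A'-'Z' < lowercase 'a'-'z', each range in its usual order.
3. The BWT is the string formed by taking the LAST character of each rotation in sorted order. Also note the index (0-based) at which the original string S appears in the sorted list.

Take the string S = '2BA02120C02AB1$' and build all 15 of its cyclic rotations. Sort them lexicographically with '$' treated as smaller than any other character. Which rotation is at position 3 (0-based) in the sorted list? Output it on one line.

All 15 rotations (rotation i = S[i:]+S[:i]):
  rot[0] = 2BA02120C02AB1$
  rot[1] = BA02120C02AB1$2
  rot[2] = A02120C02AB1$2B
  rot[3] = 02120C02AB1$2BA
  rot[4] = 2120C02AB1$2BA0
  rot[5] = 120C02AB1$2BA02
  rot[6] = 20C02AB1$2BA021
  rot[7] = 0C02AB1$2BA0212
  rot[8] = C02AB1$2BA02120
  rot[9] = 02AB1$2BA02120C
  rot[10] = 2AB1$2BA02120C0
  rot[11] = AB1$2BA02120C02
  rot[12] = B1$2BA02120C02A
  rot[13] = 1$2BA02120C02AB
  rot[14] = $2BA02120C02AB1
Sorted (with $ < everything):
  sorted[0] = $2BA02120C02AB1
  sorted[1] = 02120C02AB1$2BA
  sorted[2] = 02AB1$2BA02120C
  sorted[3] = 0C02AB1$2BA0212
  sorted[4] = 1$2BA02120C02AB
  sorted[5] = 120C02AB1$2BA02
  sorted[6] = 20C02AB1$2BA021
  sorted[7] = 2120C02AB1$2BA0
  sorted[8] = 2AB1$2BA02120C0
  sorted[9] = 2BA02120C02AB1$
  sorted[10] = A02120C02AB1$2B
  sorted[11] = AB1$2BA02120C02
  sorted[12] = B1$2BA02120C02A
  sorted[13] = BA02120C02AB1$2
  sorted[14] = C02AB1$2BA02120
sorted[3] = 0C02AB1$2BA0212

Answer: 0C02AB1$2BA0212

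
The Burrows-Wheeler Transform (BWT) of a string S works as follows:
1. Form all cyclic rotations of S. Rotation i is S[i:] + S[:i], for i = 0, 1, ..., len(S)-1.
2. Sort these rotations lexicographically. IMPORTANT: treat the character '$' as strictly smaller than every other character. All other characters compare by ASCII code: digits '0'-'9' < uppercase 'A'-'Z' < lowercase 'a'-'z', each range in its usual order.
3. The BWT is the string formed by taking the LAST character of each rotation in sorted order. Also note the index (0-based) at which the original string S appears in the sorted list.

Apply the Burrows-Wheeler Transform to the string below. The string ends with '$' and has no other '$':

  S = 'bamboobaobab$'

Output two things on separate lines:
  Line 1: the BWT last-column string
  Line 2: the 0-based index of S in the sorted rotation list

Answer: bbbbao$omaaob
6

Derivation:
All 13 rotations (rotation i = S[i:]+S[:i]):
  rot[0] = bamboobaobab$
  rot[1] = amboobaobab$b
  rot[2] = mboobaobab$ba
  rot[3] = boobaobab$bam
  rot[4] = oobaobab$bamb
  rot[5] = obaobab$bambo
  rot[6] = baobab$bamboo
  rot[7] = aobab$bamboob
  rot[8] = obab$bambooba
  rot[9] = bab$bamboobao
  rot[10] = ab$bamboobaob
  rot[11] = b$bamboobaoba
  rot[12] = $bamboobaobab
Sorted (with $ < everything):
  sorted[0] = $bamboobaobab  (last char: 'b')
  sorted[1] = ab$bamboobaob  (last char: 'b')
  sorted[2] = amboobaobab$b  (last char: 'b')
  sorted[3] = aobab$bamboob  (last char: 'b')
  sorted[4] = b$bamboobaoba  (last char: 'a')
  sorted[5] = bab$bamboobao  (last char: 'o')
  sorted[6] = bamboobaobab$  (last char: '$')
  sorted[7] = baobab$bamboo  (last char: 'o')
  sorted[8] = boobaobab$bam  (last char: 'm')
  sorted[9] = mboobaobab$ba  (last char: 'a')
  sorted[10] = obab$bambooba  (last char: 'a')
  sorted[11] = obaobab$bambo  (last char: 'o')
  sorted[12] = oobaobab$bamb  (last char: 'b')
Last column: bbbbao$omaaob
Original string S is at sorted index 6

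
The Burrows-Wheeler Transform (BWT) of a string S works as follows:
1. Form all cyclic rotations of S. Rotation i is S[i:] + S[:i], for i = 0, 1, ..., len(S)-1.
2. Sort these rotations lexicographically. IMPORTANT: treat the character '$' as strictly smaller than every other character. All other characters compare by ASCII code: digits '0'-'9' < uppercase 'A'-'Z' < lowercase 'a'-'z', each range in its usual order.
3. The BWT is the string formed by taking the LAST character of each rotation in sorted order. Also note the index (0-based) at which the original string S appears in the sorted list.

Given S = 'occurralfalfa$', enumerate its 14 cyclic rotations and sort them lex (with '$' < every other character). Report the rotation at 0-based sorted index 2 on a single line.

Answer: alfa$occurralf

Derivation:
All 14 rotations (rotation i = S[i:]+S[:i]):
  rot[0] = occurralfalfa$
  rot[1] = ccurralfalfa$o
  rot[2] = curralfalfa$oc
  rot[3] = urralfalfa$occ
  rot[4] = rralfalfa$occu
  rot[5] = ralfalfa$occur
  rot[6] = alfalfa$occurr
  rot[7] = lfalfa$occurra
  rot[8] = falfa$occurral
  rot[9] = alfa$occurralf
  rot[10] = lfa$occurralfa
  rot[11] = fa$occurralfal
  rot[12] = a$occurralfalf
  rot[13] = $occurralfalfa
Sorted (with $ < everything):
  sorted[0] = $occurralfalfa
  sorted[1] = a$occurralfalf
  sorted[2] = alfa$occurralf
  sorted[3] = alfalfa$occurr
  sorted[4] = ccurralfalfa$o
  sorted[5] = curralfalfa$oc
  sorted[6] = fa$occurralfal
  sorted[7] = falfa$occurral
  sorted[8] = lfa$occurralfa
  sorted[9] = lfalfa$occurra
  sorted[10] = occurralfalfa$
  sorted[11] = ralfalfa$occur
  sorted[12] = rralfalfa$occu
  sorted[13] = urralfalfa$occ
sorted[2] = alfa$occurralf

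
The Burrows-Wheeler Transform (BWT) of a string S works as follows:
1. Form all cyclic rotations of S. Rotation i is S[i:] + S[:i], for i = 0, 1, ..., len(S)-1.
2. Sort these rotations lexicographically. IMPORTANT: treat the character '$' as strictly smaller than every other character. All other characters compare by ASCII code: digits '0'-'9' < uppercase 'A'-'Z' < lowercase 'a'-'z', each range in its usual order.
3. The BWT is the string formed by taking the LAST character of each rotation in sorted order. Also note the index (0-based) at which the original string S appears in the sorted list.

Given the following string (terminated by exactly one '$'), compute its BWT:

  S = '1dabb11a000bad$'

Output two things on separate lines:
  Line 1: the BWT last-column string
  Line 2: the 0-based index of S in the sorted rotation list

Answer: da00b1$1dbb0aa1
6

Derivation:
All 15 rotations (rotation i = S[i:]+S[:i]):
  rot[0] = 1dabb11a000bad$
  rot[1] = dabb11a000bad$1
  rot[2] = abb11a000bad$1d
  rot[3] = bb11a000bad$1da
  rot[4] = b11a000bad$1dab
  rot[5] = 11a000bad$1dabb
  rot[6] = 1a000bad$1dabb1
  rot[7] = a000bad$1dabb11
  rot[8] = 000bad$1dabb11a
  rot[9] = 00bad$1dabb11a0
  rot[10] = 0bad$1dabb11a00
  rot[11] = bad$1dabb11a000
  rot[12] = ad$1dabb11a000b
  rot[13] = d$1dabb11a000ba
  rot[14] = $1dabb11a000bad
Sorted (with $ < everything):
  sorted[0] = $1dabb11a000bad  (last char: 'd')
  sorted[1] = 000bad$1dabb11a  (last char: 'a')
  sorted[2] = 00bad$1dabb11a0  (last char: '0')
  sorted[3] = 0bad$1dabb11a00  (last char: '0')
  sorted[4] = 11a000bad$1dabb  (last char: 'b')
  sorted[5] = 1a000bad$1dabb1  (last char: '1')
  sorted[6] = 1dabb11a000bad$  (last char: '$')
  sorted[7] = a000bad$1dabb11  (last char: '1')
  sorted[8] = abb11a000bad$1d  (last char: 'd')
  sorted[9] = ad$1dabb11a000b  (last char: 'b')
  sorted[10] = b11a000bad$1dab  (last char: 'b')
  sorted[11] = bad$1dabb11a000  (last char: '0')
  sorted[12] = bb11a000bad$1da  (last char: 'a')
  sorted[13] = d$1dabb11a000ba  (last char: 'a')
  sorted[14] = dabb11a000bad$1  (last char: '1')
Last column: da00b1$1dbb0aa1
Original string S is at sorted index 6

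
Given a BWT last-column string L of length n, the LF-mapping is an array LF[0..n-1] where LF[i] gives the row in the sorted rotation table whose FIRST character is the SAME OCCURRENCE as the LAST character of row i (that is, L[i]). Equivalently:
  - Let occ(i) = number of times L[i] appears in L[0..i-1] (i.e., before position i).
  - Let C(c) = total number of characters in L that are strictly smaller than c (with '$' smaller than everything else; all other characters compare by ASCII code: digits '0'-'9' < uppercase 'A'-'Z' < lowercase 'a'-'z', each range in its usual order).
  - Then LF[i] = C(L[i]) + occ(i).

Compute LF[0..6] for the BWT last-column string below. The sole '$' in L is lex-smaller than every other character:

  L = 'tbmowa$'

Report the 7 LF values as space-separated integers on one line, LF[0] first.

Char counts: '$':1, 'a':1, 'b':1, 'm':1, 'o':1, 't':1, 'w':1
C (first-col start): C('$')=0, C('a')=1, C('b')=2, C('m')=3, C('o')=4, C('t')=5, C('w')=6
L[0]='t': occ=0, LF[0]=C('t')+0=5+0=5
L[1]='b': occ=0, LF[1]=C('b')+0=2+0=2
L[2]='m': occ=0, LF[2]=C('m')+0=3+0=3
L[3]='o': occ=0, LF[3]=C('o')+0=4+0=4
L[4]='w': occ=0, LF[4]=C('w')+0=6+0=6
L[5]='a': occ=0, LF[5]=C('a')+0=1+0=1
L[6]='$': occ=0, LF[6]=C('$')+0=0+0=0

Answer: 5 2 3 4 6 1 0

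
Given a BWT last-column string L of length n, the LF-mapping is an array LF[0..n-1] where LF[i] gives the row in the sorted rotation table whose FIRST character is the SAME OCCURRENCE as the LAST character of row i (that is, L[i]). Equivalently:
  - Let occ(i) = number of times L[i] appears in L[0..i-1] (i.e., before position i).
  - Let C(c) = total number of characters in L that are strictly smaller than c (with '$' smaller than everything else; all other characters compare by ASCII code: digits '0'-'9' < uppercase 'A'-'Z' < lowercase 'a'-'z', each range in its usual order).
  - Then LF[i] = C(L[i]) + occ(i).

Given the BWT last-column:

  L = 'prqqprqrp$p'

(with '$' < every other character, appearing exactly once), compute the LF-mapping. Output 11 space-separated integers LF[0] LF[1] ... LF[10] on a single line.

Char counts: '$':1, 'p':4, 'q':3, 'r':3
C (first-col start): C('$')=0, C('p')=1, C('q')=5, C('r')=8
L[0]='p': occ=0, LF[0]=C('p')+0=1+0=1
L[1]='r': occ=0, LF[1]=C('r')+0=8+0=8
L[2]='q': occ=0, LF[2]=C('q')+0=5+0=5
L[3]='q': occ=1, LF[3]=C('q')+1=5+1=6
L[4]='p': occ=1, LF[4]=C('p')+1=1+1=2
L[5]='r': occ=1, LF[5]=C('r')+1=8+1=9
L[6]='q': occ=2, LF[6]=C('q')+2=5+2=7
L[7]='r': occ=2, LF[7]=C('r')+2=8+2=10
L[8]='p': occ=2, LF[8]=C('p')+2=1+2=3
L[9]='$': occ=0, LF[9]=C('$')+0=0+0=0
L[10]='p': occ=3, LF[10]=C('p')+3=1+3=4

Answer: 1 8 5 6 2 9 7 10 3 0 4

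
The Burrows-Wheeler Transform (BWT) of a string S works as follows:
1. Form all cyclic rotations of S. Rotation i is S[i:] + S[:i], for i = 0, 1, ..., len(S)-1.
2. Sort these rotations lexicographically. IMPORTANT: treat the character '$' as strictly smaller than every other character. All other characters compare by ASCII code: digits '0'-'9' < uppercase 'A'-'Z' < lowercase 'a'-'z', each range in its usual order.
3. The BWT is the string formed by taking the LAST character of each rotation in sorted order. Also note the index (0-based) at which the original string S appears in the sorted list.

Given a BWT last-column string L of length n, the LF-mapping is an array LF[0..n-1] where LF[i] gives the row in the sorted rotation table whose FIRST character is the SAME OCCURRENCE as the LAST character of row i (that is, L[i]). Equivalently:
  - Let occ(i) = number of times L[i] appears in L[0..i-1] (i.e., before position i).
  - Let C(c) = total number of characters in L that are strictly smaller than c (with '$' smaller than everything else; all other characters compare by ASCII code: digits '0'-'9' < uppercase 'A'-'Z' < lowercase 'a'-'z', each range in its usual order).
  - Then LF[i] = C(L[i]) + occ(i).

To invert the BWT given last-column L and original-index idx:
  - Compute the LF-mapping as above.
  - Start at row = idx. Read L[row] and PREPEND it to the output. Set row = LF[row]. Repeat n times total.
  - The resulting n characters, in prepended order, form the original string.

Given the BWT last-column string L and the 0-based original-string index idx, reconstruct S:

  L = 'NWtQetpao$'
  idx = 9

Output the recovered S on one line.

Answer: teapotQWN$

Derivation:
LF mapping: 1 3 8 2 5 9 7 4 6 0
Walk LF starting at row 9, prepending L[row]:
  step 1: row=9, L[9]='$', prepend. Next row=LF[9]=0
  step 2: row=0, L[0]='N', prepend. Next row=LF[0]=1
  step 3: row=1, L[1]='W', prepend. Next row=LF[1]=3
  step 4: row=3, L[3]='Q', prepend. Next row=LF[3]=2
  step 5: row=2, L[2]='t', prepend. Next row=LF[2]=8
  step 6: row=8, L[8]='o', prepend. Next row=LF[8]=6
  step 7: row=6, L[6]='p', prepend. Next row=LF[6]=7
  step 8: row=7, L[7]='a', prepend. Next row=LF[7]=4
  step 9: row=4, L[4]='e', prepend. Next row=LF[4]=5
  step 10: row=5, L[5]='t', prepend. Next row=LF[5]=9
Reversed output: teapotQWN$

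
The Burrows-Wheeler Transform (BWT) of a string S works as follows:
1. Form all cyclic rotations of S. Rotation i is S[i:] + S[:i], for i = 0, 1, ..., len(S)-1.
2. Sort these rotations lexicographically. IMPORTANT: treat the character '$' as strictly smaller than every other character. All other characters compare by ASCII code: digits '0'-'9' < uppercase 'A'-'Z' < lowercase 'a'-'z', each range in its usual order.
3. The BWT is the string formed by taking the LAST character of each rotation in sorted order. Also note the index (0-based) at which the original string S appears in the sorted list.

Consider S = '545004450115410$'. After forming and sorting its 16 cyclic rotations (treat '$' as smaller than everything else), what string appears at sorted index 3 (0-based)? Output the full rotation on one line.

All 16 rotations (rotation i = S[i:]+S[:i]):
  rot[0] = 545004450115410$
  rot[1] = 45004450115410$5
  rot[2] = 5004450115410$54
  rot[3] = 004450115410$545
  rot[4] = 04450115410$5450
  rot[5] = 4450115410$54500
  rot[6] = 450115410$545004
  rot[7] = 50115410$5450044
  rot[8] = 0115410$54500445
  rot[9] = 115410$545004450
  rot[10] = 15410$5450044501
  rot[11] = 5410$54500445011
  rot[12] = 410$545004450115
  rot[13] = 10$5450044501154
  rot[14] = 0$54500445011541
  rot[15] = $545004450115410
Sorted (with $ < everything):
  sorted[0] = $545004450115410
  sorted[1] = 0$54500445011541
  sorted[2] = 004450115410$545
  sorted[3] = 0115410$54500445
  sorted[4] = 04450115410$5450
  sorted[5] = 10$5450044501154
  sorted[6] = 115410$545004450
  sorted[7] = 15410$5450044501
  sorted[8] = 410$545004450115
  sorted[9] = 4450115410$54500
  sorted[10] = 45004450115410$5
  sorted[11] = 450115410$545004
  sorted[12] = 5004450115410$54
  sorted[13] = 50115410$5450044
  sorted[14] = 5410$54500445011
  sorted[15] = 545004450115410$
sorted[3] = 0115410$54500445

Answer: 0115410$54500445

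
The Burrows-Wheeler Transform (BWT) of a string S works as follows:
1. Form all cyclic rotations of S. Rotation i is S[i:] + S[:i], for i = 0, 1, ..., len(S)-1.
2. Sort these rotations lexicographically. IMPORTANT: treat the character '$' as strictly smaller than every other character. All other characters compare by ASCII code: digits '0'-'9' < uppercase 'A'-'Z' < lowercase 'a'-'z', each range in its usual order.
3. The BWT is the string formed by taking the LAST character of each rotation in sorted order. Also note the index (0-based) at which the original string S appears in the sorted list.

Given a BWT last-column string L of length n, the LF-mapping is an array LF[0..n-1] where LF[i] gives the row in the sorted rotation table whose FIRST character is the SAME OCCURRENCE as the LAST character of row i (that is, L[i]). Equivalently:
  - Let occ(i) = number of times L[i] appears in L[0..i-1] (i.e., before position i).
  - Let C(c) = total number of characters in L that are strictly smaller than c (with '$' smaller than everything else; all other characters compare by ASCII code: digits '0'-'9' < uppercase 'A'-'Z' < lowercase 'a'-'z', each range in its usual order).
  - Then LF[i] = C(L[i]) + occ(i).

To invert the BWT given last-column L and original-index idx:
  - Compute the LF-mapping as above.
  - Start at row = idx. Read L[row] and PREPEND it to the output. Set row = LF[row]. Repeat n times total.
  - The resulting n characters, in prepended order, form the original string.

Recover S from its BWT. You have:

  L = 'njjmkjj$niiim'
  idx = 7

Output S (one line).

Answer: jjjimnkjimin$

Derivation:
LF mapping: 11 4 5 9 8 6 7 0 12 1 2 3 10
Walk LF starting at row 7, prepending L[row]:
  step 1: row=7, L[7]='$', prepend. Next row=LF[7]=0
  step 2: row=0, L[0]='n', prepend. Next row=LF[0]=11
  step 3: row=11, L[11]='i', prepend. Next row=LF[11]=3
  step 4: row=3, L[3]='m', prepend. Next row=LF[3]=9
  step 5: row=9, L[9]='i', prepend. Next row=LF[9]=1
  step 6: row=1, L[1]='j', prepend. Next row=LF[1]=4
  step 7: row=4, L[4]='k', prepend. Next row=LF[4]=8
  step 8: row=8, L[8]='n', prepend. Next row=LF[8]=12
  step 9: row=12, L[12]='m', prepend. Next row=LF[12]=10
  step 10: row=10, L[10]='i', prepend. Next row=LF[10]=2
  step 11: row=2, L[2]='j', prepend. Next row=LF[2]=5
  step 12: row=5, L[5]='j', prepend. Next row=LF[5]=6
  step 13: row=6, L[6]='j', prepend. Next row=LF[6]=7
Reversed output: jjjimnkjimin$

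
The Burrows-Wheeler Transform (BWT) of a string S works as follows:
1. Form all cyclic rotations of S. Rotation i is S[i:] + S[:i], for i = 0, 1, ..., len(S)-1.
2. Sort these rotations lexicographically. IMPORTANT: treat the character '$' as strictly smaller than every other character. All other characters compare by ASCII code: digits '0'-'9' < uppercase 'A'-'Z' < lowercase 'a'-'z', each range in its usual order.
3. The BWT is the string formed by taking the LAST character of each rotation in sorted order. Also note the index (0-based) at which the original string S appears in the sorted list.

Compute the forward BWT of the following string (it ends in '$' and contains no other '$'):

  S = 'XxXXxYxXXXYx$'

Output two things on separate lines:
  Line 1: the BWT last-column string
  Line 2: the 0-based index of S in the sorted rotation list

All 13 rotations (rotation i = S[i:]+S[:i]):
  rot[0] = XxXXxYxXXXYx$
  rot[1] = xXXxYxXXXYx$X
  rot[2] = XXxYxXXXYx$Xx
  rot[3] = XxYxXXXYx$XxX
  rot[4] = xYxXXXYx$XxXX
  rot[5] = YxXXXYx$XxXXx
  rot[6] = xXXXYx$XxXXxY
  rot[7] = XXXYx$XxXXxYx
  rot[8] = XXYx$XxXXxYxX
  rot[9] = XYx$XxXXxYxXX
  rot[10] = Yx$XxXXxYxXXX
  rot[11] = x$XxXXxYxXXXY
  rot[12] = $XxXXxYxXXXYx
Sorted (with $ < everything):
  sorted[0] = $XxXXxYxXXXYx  (last char: 'x')
  sorted[1] = XXXYx$XxXXxYx  (last char: 'x')
  sorted[2] = XXYx$XxXXxYxX  (last char: 'X')
  sorted[3] = XXxYxXXXYx$Xx  (last char: 'x')
  sorted[4] = XYx$XxXXxYxXX  (last char: 'X')
  sorted[5] = XxXXxYxXXXYx$  (last char: '$')
  sorted[6] = XxYxXXXYx$XxX  (last char: 'X')
  sorted[7] = Yx$XxXXxYxXXX  (last char: 'X')
  sorted[8] = YxXXXYx$XxXXx  (last char: 'x')
  sorted[9] = x$XxXXxYxXXXY  (last char: 'Y')
  sorted[10] = xXXXYx$XxXXxY  (last char: 'Y')
  sorted[11] = xXXxYxXXXYx$X  (last char: 'X')
  sorted[12] = xYxXXXYx$XxXX  (last char: 'X')
Last column: xxXxX$XXxYYXX
Original string S is at sorted index 5

Answer: xxXxX$XXxYYXX
5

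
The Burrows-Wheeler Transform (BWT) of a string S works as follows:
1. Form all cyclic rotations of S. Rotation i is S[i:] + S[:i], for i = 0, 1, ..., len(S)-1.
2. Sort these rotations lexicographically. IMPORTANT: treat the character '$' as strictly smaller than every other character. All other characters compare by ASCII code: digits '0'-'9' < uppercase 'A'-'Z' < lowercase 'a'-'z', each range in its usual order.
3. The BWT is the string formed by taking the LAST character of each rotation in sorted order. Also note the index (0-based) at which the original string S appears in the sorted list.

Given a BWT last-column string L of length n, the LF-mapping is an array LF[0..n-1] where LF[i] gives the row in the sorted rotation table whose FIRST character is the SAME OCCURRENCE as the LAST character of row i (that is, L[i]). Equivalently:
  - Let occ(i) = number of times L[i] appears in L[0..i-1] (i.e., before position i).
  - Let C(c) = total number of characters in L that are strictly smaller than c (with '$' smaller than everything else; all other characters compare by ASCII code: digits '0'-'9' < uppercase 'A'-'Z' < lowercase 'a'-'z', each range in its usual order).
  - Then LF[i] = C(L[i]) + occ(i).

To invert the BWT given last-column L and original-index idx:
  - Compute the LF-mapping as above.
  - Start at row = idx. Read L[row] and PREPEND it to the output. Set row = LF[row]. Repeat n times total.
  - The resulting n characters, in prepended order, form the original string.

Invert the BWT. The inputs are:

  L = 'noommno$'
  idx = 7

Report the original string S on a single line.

LF mapping: 3 5 6 1 2 4 7 0
Walk LF starting at row 7, prepending L[row]:
  step 1: row=7, L[7]='$', prepend. Next row=LF[7]=0
  step 2: row=0, L[0]='n', prepend. Next row=LF[0]=3
  step 3: row=3, L[3]='m', prepend. Next row=LF[3]=1
  step 4: row=1, L[1]='o', prepend. Next row=LF[1]=5
  step 5: row=5, L[5]='n', prepend. Next row=LF[5]=4
  step 6: row=4, L[4]='m', prepend. Next row=LF[4]=2
  step 7: row=2, L[2]='o', prepend. Next row=LF[2]=6
  step 8: row=6, L[6]='o', prepend. Next row=LF[6]=7
Reversed output: oomnomn$

Answer: oomnomn$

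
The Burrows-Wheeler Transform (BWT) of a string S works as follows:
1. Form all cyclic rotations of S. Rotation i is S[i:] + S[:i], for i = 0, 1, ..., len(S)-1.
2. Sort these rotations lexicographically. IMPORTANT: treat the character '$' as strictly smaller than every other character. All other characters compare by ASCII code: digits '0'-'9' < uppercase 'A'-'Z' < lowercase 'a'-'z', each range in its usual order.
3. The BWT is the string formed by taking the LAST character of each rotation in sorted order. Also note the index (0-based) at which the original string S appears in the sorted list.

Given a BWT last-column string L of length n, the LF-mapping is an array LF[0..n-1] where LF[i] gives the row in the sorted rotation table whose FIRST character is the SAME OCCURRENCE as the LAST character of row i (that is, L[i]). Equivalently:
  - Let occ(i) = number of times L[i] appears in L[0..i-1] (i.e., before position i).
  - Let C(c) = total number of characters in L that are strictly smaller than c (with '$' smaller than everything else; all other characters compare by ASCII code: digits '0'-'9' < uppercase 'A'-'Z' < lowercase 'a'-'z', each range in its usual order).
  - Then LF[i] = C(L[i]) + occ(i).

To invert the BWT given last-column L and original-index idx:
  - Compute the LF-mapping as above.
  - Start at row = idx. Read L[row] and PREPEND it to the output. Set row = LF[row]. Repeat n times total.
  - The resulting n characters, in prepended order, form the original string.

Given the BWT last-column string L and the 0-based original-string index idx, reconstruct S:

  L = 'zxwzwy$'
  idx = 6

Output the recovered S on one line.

Answer: zxwwyz$

Derivation:
LF mapping: 5 3 1 6 2 4 0
Walk LF starting at row 6, prepending L[row]:
  step 1: row=6, L[6]='$', prepend. Next row=LF[6]=0
  step 2: row=0, L[0]='z', prepend. Next row=LF[0]=5
  step 3: row=5, L[5]='y', prepend. Next row=LF[5]=4
  step 4: row=4, L[4]='w', prepend. Next row=LF[4]=2
  step 5: row=2, L[2]='w', prepend. Next row=LF[2]=1
  step 6: row=1, L[1]='x', prepend. Next row=LF[1]=3
  step 7: row=3, L[3]='z', prepend. Next row=LF[3]=6
Reversed output: zxwwyz$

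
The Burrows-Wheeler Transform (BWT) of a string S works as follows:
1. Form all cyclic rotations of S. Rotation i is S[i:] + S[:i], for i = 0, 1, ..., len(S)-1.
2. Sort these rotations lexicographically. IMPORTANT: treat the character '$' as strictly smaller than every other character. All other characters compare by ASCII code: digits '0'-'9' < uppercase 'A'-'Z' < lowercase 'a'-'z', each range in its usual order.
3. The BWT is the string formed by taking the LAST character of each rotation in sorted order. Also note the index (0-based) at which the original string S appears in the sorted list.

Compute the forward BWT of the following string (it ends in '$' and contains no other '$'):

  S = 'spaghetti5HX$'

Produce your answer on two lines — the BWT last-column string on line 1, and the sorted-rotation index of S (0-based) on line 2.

Answer: Xi5Hphagts$te
10

Derivation:
All 13 rotations (rotation i = S[i:]+S[:i]):
  rot[0] = spaghetti5HX$
  rot[1] = paghetti5HX$s
  rot[2] = aghetti5HX$sp
  rot[3] = ghetti5HX$spa
  rot[4] = hetti5HX$spag
  rot[5] = etti5HX$spagh
  rot[6] = tti5HX$spaghe
  rot[7] = ti5HX$spaghet
  rot[8] = i5HX$spaghett
  rot[9] = 5HX$spaghetti
  rot[10] = HX$spaghetti5
  rot[11] = X$spaghetti5H
  rot[12] = $spaghetti5HX
Sorted (with $ < everything):
  sorted[0] = $spaghetti5HX  (last char: 'X')
  sorted[1] = 5HX$spaghetti  (last char: 'i')
  sorted[2] = HX$spaghetti5  (last char: '5')
  sorted[3] = X$spaghetti5H  (last char: 'H')
  sorted[4] = aghetti5HX$sp  (last char: 'p')
  sorted[5] = etti5HX$spagh  (last char: 'h')
  sorted[6] = ghetti5HX$spa  (last char: 'a')
  sorted[7] = hetti5HX$spag  (last char: 'g')
  sorted[8] = i5HX$spaghett  (last char: 't')
  sorted[9] = paghetti5HX$s  (last char: 's')
  sorted[10] = spaghetti5HX$  (last char: '$')
  sorted[11] = ti5HX$spaghet  (last char: 't')
  sorted[12] = tti5HX$spaghe  (last char: 'e')
Last column: Xi5Hphagts$te
Original string S is at sorted index 10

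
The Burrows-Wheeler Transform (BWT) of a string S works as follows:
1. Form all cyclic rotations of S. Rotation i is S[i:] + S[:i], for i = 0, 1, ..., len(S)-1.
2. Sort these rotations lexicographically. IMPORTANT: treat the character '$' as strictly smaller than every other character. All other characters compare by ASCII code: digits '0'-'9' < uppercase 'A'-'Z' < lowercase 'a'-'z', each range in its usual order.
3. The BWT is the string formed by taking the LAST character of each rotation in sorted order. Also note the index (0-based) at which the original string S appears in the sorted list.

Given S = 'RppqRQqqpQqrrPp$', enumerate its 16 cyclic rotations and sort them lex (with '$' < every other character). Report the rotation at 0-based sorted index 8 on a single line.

All 16 rotations (rotation i = S[i:]+S[:i]):
  rot[0] = RppqRQqqpQqrrPp$
  rot[1] = ppqRQqqpQqrrPp$R
  rot[2] = pqRQqqpQqrrPp$Rp
  rot[3] = qRQqqpQqrrPp$Rpp
  rot[4] = RQqqpQqrrPp$Rppq
  rot[5] = QqqpQqrrPp$RppqR
  rot[6] = qqpQqrrPp$RppqRQ
  rot[7] = qpQqrrPp$RppqRQq
  rot[8] = pQqrrPp$RppqRQqq
  rot[9] = QqrrPp$RppqRQqqp
  rot[10] = qrrPp$RppqRQqqpQ
  rot[11] = rrPp$RppqRQqqpQq
  rot[12] = rPp$RppqRQqqpQqr
  rot[13] = Pp$RppqRQqqpQqrr
  rot[14] = p$RppqRQqqpQqrrP
  rot[15] = $RppqRQqqpQqrrPp
Sorted (with $ < everything):
  sorted[0] = $RppqRQqqpQqrrPp
  sorted[1] = Pp$RppqRQqqpQqrr
  sorted[2] = QqqpQqrrPp$RppqR
  sorted[3] = QqrrPp$RppqRQqqp
  sorted[4] = RQqqpQqrrPp$Rppq
  sorted[5] = RppqRQqqpQqrrPp$
  sorted[6] = p$RppqRQqqpQqrrP
  sorted[7] = pQqrrPp$RppqRQqq
  sorted[8] = ppqRQqqpQqrrPp$R
  sorted[9] = pqRQqqpQqrrPp$Rp
  sorted[10] = qRQqqpQqrrPp$Rpp
  sorted[11] = qpQqrrPp$RppqRQq
  sorted[12] = qqpQqrrPp$RppqRQ
  sorted[13] = qrrPp$RppqRQqqpQ
  sorted[14] = rPp$RppqRQqqpQqr
  sorted[15] = rrPp$RppqRQqqpQq
sorted[8] = ppqRQqqpQqrrPp$R

Answer: ppqRQqqpQqrrPp$R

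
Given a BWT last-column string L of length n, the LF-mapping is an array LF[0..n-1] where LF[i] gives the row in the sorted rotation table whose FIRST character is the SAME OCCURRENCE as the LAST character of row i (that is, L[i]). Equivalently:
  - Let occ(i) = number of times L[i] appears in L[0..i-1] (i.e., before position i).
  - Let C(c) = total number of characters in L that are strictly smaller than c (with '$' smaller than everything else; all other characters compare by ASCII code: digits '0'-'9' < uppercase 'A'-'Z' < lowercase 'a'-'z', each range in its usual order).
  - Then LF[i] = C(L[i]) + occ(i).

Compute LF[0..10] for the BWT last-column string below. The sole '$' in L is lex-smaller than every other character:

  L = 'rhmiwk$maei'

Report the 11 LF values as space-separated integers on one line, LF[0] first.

Char counts: '$':1, 'a':1, 'e':1, 'h':1, 'i':2, 'k':1, 'm':2, 'r':1, 'w':1
C (first-col start): C('$')=0, C('a')=1, C('e')=2, C('h')=3, C('i')=4, C('k')=6, C('m')=7, C('r')=9, C('w')=10
L[0]='r': occ=0, LF[0]=C('r')+0=9+0=9
L[1]='h': occ=0, LF[1]=C('h')+0=3+0=3
L[2]='m': occ=0, LF[2]=C('m')+0=7+0=7
L[3]='i': occ=0, LF[3]=C('i')+0=4+0=4
L[4]='w': occ=0, LF[4]=C('w')+0=10+0=10
L[5]='k': occ=0, LF[5]=C('k')+0=6+0=6
L[6]='$': occ=0, LF[6]=C('$')+0=0+0=0
L[7]='m': occ=1, LF[7]=C('m')+1=7+1=8
L[8]='a': occ=0, LF[8]=C('a')+0=1+0=1
L[9]='e': occ=0, LF[9]=C('e')+0=2+0=2
L[10]='i': occ=1, LF[10]=C('i')+1=4+1=5

Answer: 9 3 7 4 10 6 0 8 1 2 5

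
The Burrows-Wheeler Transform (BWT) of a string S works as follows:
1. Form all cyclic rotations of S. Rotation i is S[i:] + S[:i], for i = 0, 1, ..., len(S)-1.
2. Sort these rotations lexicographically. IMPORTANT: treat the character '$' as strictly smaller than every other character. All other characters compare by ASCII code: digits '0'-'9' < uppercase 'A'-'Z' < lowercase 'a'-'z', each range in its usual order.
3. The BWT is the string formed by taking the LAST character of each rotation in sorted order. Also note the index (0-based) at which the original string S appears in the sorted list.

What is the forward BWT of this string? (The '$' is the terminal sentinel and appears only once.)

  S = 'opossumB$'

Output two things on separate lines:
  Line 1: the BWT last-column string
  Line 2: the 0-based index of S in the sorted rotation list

All 9 rotations (rotation i = S[i:]+S[:i]):
  rot[0] = opossumB$
  rot[1] = possumB$o
  rot[2] = ossumB$op
  rot[3] = ssumB$opo
  rot[4] = sumB$opos
  rot[5] = umB$oposs
  rot[6] = mB$opossu
  rot[7] = B$opossum
  rot[8] = $opossumB
Sorted (with $ < everything):
  sorted[0] = $opossumB  (last char: 'B')
  sorted[1] = B$opossum  (last char: 'm')
  sorted[2] = mB$opossu  (last char: 'u')
  sorted[3] = opossumB$  (last char: '$')
  sorted[4] = ossumB$op  (last char: 'p')
  sorted[5] = possumB$o  (last char: 'o')
  sorted[6] = ssumB$opo  (last char: 'o')
  sorted[7] = sumB$opos  (last char: 's')
  sorted[8] = umB$oposs  (last char: 's')
Last column: Bmu$pooss
Original string S is at sorted index 3

Answer: Bmu$pooss
3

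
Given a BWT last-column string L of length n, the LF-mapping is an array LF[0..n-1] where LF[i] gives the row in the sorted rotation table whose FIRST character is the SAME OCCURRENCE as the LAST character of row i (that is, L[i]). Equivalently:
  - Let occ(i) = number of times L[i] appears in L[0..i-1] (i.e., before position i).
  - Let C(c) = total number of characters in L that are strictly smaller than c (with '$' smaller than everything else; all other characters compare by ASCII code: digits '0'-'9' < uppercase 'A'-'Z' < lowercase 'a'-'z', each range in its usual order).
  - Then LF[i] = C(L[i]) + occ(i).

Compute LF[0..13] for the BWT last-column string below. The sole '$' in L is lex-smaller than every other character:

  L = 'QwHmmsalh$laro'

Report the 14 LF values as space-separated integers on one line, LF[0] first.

Char counts: '$':1, 'H':1, 'Q':1, 'a':2, 'h':1, 'l':2, 'm':2, 'o':1, 'r':1, 's':1, 'w':1
C (first-col start): C('$')=0, C('H')=1, C('Q')=2, C('a')=3, C('h')=5, C('l')=6, C('m')=8, C('o')=10, C('r')=11, C('s')=12, C('w')=13
L[0]='Q': occ=0, LF[0]=C('Q')+0=2+0=2
L[1]='w': occ=0, LF[1]=C('w')+0=13+0=13
L[2]='H': occ=0, LF[2]=C('H')+0=1+0=1
L[3]='m': occ=0, LF[3]=C('m')+0=8+0=8
L[4]='m': occ=1, LF[4]=C('m')+1=8+1=9
L[5]='s': occ=0, LF[5]=C('s')+0=12+0=12
L[6]='a': occ=0, LF[6]=C('a')+0=3+0=3
L[7]='l': occ=0, LF[7]=C('l')+0=6+0=6
L[8]='h': occ=0, LF[8]=C('h')+0=5+0=5
L[9]='$': occ=0, LF[9]=C('$')+0=0+0=0
L[10]='l': occ=1, LF[10]=C('l')+1=6+1=7
L[11]='a': occ=1, LF[11]=C('a')+1=3+1=4
L[12]='r': occ=0, LF[12]=C('r')+0=11+0=11
L[13]='o': occ=0, LF[13]=C('o')+0=10+0=10

Answer: 2 13 1 8 9 12 3 6 5 0 7 4 11 10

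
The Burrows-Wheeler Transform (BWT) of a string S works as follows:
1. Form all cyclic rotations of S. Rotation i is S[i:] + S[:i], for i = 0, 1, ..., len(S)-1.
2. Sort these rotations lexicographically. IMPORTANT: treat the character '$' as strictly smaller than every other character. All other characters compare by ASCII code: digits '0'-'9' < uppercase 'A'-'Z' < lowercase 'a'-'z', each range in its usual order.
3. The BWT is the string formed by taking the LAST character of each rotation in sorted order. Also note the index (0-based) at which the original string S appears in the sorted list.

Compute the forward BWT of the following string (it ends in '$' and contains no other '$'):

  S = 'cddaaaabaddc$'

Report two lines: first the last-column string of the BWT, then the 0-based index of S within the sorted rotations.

Answer: cdaaabad$ddca
8

Derivation:
All 13 rotations (rotation i = S[i:]+S[:i]):
  rot[0] = cddaaaabaddc$
  rot[1] = ddaaaabaddc$c
  rot[2] = daaaabaddc$cd
  rot[3] = aaaabaddc$cdd
  rot[4] = aaabaddc$cdda
  rot[5] = aabaddc$cddaa
  rot[6] = abaddc$cddaaa
  rot[7] = baddc$cddaaaa
  rot[8] = addc$cddaaaab
  rot[9] = ddc$cddaaaaba
  rot[10] = dc$cddaaaabad
  rot[11] = c$cddaaaabadd
  rot[12] = $cddaaaabaddc
Sorted (with $ < everything):
  sorted[0] = $cddaaaabaddc  (last char: 'c')
  sorted[1] = aaaabaddc$cdd  (last char: 'd')
  sorted[2] = aaabaddc$cdda  (last char: 'a')
  sorted[3] = aabaddc$cddaa  (last char: 'a')
  sorted[4] = abaddc$cddaaa  (last char: 'a')
  sorted[5] = addc$cddaaaab  (last char: 'b')
  sorted[6] = baddc$cddaaaa  (last char: 'a')
  sorted[7] = c$cddaaaabadd  (last char: 'd')
  sorted[8] = cddaaaabaddc$  (last char: '$')
  sorted[9] = daaaabaddc$cd  (last char: 'd')
  sorted[10] = dc$cddaaaabad  (last char: 'd')
  sorted[11] = ddaaaabaddc$c  (last char: 'c')
  sorted[12] = ddc$cddaaaaba  (last char: 'a')
Last column: cdaaabad$ddca
Original string S is at sorted index 8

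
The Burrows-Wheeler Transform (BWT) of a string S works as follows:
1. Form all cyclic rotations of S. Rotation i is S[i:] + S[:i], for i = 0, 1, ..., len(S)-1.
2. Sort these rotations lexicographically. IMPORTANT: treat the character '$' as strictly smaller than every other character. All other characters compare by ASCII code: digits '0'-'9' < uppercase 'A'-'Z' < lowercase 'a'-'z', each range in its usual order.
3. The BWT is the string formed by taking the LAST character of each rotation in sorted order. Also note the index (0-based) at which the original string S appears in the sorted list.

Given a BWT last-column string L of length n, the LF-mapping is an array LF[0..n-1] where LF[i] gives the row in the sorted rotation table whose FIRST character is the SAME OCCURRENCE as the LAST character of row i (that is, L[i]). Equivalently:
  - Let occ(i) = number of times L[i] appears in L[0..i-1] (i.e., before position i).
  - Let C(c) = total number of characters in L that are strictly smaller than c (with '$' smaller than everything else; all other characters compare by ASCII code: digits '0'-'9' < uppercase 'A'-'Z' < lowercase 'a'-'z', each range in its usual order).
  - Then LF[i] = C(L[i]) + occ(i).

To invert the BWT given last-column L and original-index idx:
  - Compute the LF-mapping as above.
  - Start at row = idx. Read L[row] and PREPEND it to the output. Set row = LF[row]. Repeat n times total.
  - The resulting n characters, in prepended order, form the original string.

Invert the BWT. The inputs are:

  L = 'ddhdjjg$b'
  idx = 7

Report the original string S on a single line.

Answer: jddbjghd$

Derivation:
LF mapping: 2 3 6 4 7 8 5 0 1
Walk LF starting at row 7, prepending L[row]:
  step 1: row=7, L[7]='$', prepend. Next row=LF[7]=0
  step 2: row=0, L[0]='d', prepend. Next row=LF[0]=2
  step 3: row=2, L[2]='h', prepend. Next row=LF[2]=6
  step 4: row=6, L[6]='g', prepend. Next row=LF[6]=5
  step 5: row=5, L[5]='j', prepend. Next row=LF[5]=8
  step 6: row=8, L[8]='b', prepend. Next row=LF[8]=1
  step 7: row=1, L[1]='d', prepend. Next row=LF[1]=3
  step 8: row=3, L[3]='d', prepend. Next row=LF[3]=4
  step 9: row=4, L[4]='j', prepend. Next row=LF[4]=7
Reversed output: jddbjghd$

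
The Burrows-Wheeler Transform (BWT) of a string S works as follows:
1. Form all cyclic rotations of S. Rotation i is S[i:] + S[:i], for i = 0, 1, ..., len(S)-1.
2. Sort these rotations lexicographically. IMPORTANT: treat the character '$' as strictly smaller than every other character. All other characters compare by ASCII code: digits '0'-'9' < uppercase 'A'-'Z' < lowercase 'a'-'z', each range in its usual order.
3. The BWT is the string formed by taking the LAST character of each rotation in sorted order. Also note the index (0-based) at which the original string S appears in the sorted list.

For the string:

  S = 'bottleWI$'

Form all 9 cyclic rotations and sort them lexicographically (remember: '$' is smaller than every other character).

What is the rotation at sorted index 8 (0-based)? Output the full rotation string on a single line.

Answer: ttleWI$bo

Derivation:
All 9 rotations (rotation i = S[i:]+S[:i]):
  rot[0] = bottleWI$
  rot[1] = ottleWI$b
  rot[2] = ttleWI$bo
  rot[3] = tleWI$bot
  rot[4] = leWI$bott
  rot[5] = eWI$bottl
  rot[6] = WI$bottle
  rot[7] = I$bottleW
  rot[8] = $bottleWI
Sorted (with $ < everything):
  sorted[0] = $bottleWI
  sorted[1] = I$bottleW
  sorted[2] = WI$bottle
  sorted[3] = bottleWI$
  sorted[4] = eWI$bottl
  sorted[5] = leWI$bott
  sorted[6] = ottleWI$b
  sorted[7] = tleWI$bot
  sorted[8] = ttleWI$bo
sorted[8] = ttleWI$bo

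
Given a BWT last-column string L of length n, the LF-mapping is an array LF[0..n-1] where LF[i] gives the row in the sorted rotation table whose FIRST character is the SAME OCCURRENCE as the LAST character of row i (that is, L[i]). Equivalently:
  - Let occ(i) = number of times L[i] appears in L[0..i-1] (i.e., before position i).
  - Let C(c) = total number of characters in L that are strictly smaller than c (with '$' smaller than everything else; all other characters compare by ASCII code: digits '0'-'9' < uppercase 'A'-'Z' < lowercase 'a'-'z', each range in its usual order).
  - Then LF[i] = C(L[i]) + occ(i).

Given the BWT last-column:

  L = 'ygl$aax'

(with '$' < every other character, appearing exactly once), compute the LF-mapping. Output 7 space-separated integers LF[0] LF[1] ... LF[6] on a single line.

Answer: 6 3 4 0 1 2 5

Derivation:
Char counts: '$':1, 'a':2, 'g':1, 'l':1, 'x':1, 'y':1
C (first-col start): C('$')=0, C('a')=1, C('g')=3, C('l')=4, C('x')=5, C('y')=6
L[0]='y': occ=0, LF[0]=C('y')+0=6+0=6
L[1]='g': occ=0, LF[1]=C('g')+0=3+0=3
L[2]='l': occ=0, LF[2]=C('l')+0=4+0=4
L[3]='$': occ=0, LF[3]=C('$')+0=0+0=0
L[4]='a': occ=0, LF[4]=C('a')+0=1+0=1
L[5]='a': occ=1, LF[5]=C('a')+1=1+1=2
L[6]='x': occ=0, LF[6]=C('x')+0=5+0=5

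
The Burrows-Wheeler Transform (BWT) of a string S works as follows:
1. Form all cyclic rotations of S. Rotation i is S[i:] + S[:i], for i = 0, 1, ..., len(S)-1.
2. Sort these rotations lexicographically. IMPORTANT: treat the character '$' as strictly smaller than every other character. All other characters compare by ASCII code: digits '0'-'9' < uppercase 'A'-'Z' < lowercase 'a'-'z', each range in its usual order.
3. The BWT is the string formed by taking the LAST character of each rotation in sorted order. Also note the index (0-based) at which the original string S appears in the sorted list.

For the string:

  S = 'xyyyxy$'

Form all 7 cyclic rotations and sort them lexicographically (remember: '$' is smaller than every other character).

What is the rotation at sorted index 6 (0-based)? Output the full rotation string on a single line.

All 7 rotations (rotation i = S[i:]+S[:i]):
  rot[0] = xyyyxy$
  rot[1] = yyyxy$x
  rot[2] = yyxy$xy
  rot[3] = yxy$xyy
  rot[4] = xy$xyyy
  rot[5] = y$xyyyx
  rot[6] = $xyyyxy
Sorted (with $ < everything):
  sorted[0] = $xyyyxy
  sorted[1] = xy$xyyy
  sorted[2] = xyyyxy$
  sorted[3] = y$xyyyx
  sorted[4] = yxy$xyy
  sorted[5] = yyxy$xy
  sorted[6] = yyyxy$x
sorted[6] = yyyxy$x

Answer: yyyxy$x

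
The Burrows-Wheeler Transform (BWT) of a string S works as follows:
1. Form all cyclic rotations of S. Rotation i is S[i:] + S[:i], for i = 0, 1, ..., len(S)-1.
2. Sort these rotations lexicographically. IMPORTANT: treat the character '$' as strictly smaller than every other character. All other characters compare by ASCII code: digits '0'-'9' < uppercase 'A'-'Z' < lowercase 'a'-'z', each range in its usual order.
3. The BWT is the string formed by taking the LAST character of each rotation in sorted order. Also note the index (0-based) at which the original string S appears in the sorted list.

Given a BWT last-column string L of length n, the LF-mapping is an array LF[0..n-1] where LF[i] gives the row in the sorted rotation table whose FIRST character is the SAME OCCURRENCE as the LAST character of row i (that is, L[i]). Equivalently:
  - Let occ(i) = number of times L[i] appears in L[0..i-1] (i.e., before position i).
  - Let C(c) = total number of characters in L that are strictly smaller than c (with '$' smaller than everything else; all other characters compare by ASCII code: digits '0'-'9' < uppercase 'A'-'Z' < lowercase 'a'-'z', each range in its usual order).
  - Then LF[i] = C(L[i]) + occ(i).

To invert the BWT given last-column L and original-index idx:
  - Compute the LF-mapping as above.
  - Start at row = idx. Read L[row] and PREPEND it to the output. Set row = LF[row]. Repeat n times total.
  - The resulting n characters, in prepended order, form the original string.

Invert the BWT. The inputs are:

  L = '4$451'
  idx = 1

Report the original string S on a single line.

LF mapping: 2 0 3 4 1
Walk LF starting at row 1, prepending L[row]:
  step 1: row=1, L[1]='$', prepend. Next row=LF[1]=0
  step 2: row=0, L[0]='4', prepend. Next row=LF[0]=2
  step 3: row=2, L[2]='4', prepend. Next row=LF[2]=3
  step 4: row=3, L[3]='5', prepend. Next row=LF[3]=4
  step 5: row=4, L[4]='1', prepend. Next row=LF[4]=1
Reversed output: 1544$

Answer: 1544$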